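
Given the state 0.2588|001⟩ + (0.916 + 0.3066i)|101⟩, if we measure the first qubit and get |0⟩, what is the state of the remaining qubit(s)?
|01⟩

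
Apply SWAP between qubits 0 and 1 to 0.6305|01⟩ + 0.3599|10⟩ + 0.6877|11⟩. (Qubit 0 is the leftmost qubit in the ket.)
0.3599|01⟩ + 0.6305|10⟩ + 0.6877|11⟩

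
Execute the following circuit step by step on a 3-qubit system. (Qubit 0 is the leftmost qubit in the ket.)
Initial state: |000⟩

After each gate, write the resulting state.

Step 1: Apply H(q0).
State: 1/√2|000⟩ + 1/√2|100⟩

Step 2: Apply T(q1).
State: 1/√2|000⟩ + 1/√2|100⟩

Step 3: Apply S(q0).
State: 1/√2|000⟩ + (1/√2)i|100⟩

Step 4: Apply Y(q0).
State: 1/√2|000⟩ + (1/√2)i|100⟩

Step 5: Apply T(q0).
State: 1/√2|000⟩ + (-1/2 + (1/2)i)|100⟩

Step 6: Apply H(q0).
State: (0.1464 + (1/√8)i)|000⟩ + (0.8536 - (1/√8)i)|100⟩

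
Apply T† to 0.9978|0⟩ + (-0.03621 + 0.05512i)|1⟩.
0.9978|0⟩ + (0.01337 + 0.06458i)|1⟩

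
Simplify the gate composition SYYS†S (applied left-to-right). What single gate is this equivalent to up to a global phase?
S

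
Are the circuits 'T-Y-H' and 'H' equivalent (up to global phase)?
No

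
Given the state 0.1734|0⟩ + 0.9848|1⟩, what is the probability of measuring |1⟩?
0.9698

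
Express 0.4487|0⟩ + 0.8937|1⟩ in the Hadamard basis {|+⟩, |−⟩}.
0.9492|+⟩ - 0.3147|−⟩

With |ψ⟩ = α|0⟩ + β|1⟩, the Hadamard-basis coefficients are ⟨+|ψ⟩ = (α + β)/√2 and ⟨−|ψ⟩ = (α − β)/√2.
Here α = 0.4487, β = 0.8937: (α + β)/√2 = 0.9492, (α − β)/√2 = -0.3147.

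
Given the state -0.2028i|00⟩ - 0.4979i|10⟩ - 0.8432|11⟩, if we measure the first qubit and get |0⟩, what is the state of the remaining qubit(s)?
-i|0⟩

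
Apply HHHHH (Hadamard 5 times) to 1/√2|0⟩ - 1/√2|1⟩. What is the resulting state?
|1⟩

H² = I, so H^5 = H: a single Hadamard. With (a, b) = (1/√2, -1/√2), H gives ((a + b)/√2, (a − b)/√2) = (0, 1).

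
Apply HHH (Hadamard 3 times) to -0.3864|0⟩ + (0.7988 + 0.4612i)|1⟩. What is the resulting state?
(0.2916 + 0.3261i)|0⟩ + (-0.8381 - 0.3261i)|1⟩

H² = I, so H^3 = H: a single Hadamard. With (a, b) = (-0.3864, (0.7988 + 0.4612i)), H gives ((a + b)/√2, (a − b)/√2) = ((0.2916 + 0.3261i), (-0.8381 - 0.3261i)).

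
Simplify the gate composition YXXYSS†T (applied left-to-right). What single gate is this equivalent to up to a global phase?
T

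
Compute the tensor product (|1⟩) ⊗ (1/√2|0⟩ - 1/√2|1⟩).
1/√2|10⟩ - 1/√2|11⟩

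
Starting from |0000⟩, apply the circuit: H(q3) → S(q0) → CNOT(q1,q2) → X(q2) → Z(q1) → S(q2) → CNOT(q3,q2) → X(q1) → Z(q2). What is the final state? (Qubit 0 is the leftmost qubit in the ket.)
(1/√2)i|0101⟩ - (1/√2)i|0110⟩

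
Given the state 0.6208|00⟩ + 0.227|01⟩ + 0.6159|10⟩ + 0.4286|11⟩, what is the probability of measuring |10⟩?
0.3793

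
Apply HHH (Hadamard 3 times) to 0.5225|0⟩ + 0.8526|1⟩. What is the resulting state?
0.9723|0⟩ - 0.2334|1⟩

H² = I, so H^3 = H: a single Hadamard. With (a, b) = (0.5225, 0.8526), H gives ((a + b)/√2, (a − b)/√2) = (0.9723, -0.2334).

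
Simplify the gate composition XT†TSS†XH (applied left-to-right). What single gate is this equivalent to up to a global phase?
H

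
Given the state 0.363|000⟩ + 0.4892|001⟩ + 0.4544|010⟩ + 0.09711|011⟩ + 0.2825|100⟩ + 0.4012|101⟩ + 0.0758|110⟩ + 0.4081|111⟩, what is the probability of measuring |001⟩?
0.2393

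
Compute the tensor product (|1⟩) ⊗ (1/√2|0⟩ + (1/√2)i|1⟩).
1/√2|10⟩ + (1/√2)i|11⟩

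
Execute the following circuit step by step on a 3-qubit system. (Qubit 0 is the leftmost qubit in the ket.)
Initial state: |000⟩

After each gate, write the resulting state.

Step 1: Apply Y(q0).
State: i|100⟩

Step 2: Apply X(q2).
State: i|101⟩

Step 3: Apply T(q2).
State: (-1/√2 + (1/√2)i)|101⟩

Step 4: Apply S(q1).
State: (-1/√2 + (1/√2)i)|101⟩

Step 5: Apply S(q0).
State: (-1/√2 - (1/√2)i)|101⟩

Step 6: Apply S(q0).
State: (1/√2 - (1/√2)i)|101⟩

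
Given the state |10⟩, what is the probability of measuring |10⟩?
1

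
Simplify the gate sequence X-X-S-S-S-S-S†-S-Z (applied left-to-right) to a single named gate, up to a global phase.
Z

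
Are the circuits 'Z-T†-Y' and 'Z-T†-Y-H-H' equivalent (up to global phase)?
Yes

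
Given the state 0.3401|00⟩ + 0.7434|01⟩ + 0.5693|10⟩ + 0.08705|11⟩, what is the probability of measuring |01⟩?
0.5526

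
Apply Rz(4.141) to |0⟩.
(-0.4792 - 0.8777i)|0⟩

Rz(4.141) = [[e^(−iθ/2), 0], [0, e^(iθ/2)]] with e^(±iθ/2) = cos(θ/2) ± i·sin(θ/2); θ = 4.141, cos(θ/2) ≈ -0.479165, sin(θ/2) ≈ 0.877725.
With a = amp(|0⟩) = 1 and b = amp(|1⟩) = 0:
new amp(|0⟩) = (-0.479165 - 0.877725i)·a = (-0.4792 - 0.8777i)
new amp(|1⟩) = (-0.479165 + 0.877725i)·b = 0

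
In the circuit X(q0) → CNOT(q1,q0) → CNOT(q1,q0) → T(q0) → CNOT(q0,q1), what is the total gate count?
5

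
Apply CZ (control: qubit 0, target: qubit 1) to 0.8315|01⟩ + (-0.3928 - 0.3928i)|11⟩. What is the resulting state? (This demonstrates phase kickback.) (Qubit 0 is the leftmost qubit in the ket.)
0.8315|01⟩ + (0.3928 + 0.3928i)|11⟩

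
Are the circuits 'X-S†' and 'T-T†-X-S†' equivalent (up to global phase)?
Yes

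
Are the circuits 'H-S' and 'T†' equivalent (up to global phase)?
No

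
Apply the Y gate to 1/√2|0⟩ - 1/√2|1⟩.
(1/√2)i|0⟩ + (1/√2)i|1⟩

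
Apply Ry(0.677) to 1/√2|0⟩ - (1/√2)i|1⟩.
(0.667 + 0.2348i)|0⟩ + (0.2348 - 0.667i)|1⟩

Ry(0.677) = [[cos(θ/2), −sin(θ/2)], [sin(θ/2), cos(θ/2)]]; θ = 0.677, cos(θ/2) ≈ 0.943254, sin(θ/2) ≈ 0.332073.
With a = amp(|0⟩) = 1/√2 and b = amp(|1⟩) = -(1/√2)i:
new amp(|0⟩) = (0.943254)·a + (-0.332073)·b = (0.667 + 0.2348i)
new amp(|1⟩) = (0.332073)·a + (0.943254)·b = (0.2348 - 0.667i)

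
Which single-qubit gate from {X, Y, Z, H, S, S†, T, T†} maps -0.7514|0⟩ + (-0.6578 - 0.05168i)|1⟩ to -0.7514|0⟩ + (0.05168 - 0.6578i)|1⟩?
S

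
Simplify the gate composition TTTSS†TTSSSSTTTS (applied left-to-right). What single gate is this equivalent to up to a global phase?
S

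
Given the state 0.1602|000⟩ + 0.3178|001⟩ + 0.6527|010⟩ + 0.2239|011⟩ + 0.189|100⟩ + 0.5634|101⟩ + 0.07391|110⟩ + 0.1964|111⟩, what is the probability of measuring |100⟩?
0.03572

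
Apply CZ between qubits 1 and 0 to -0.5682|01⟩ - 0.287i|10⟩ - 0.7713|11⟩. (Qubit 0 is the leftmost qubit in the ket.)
-0.5682|01⟩ - 0.287i|10⟩ + 0.7713|11⟩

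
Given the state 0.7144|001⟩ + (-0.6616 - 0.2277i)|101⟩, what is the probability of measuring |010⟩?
0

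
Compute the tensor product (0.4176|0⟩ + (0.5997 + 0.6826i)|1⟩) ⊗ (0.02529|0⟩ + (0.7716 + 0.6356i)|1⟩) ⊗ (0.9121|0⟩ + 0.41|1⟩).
0.009633|000⟩ + 0.00433|001⟩ + (0.2939 + 0.2421i)|010⟩ + (0.1321 + 0.1088i)|011⟩ + (0.01383 + 0.01575i)|100⟩ + (0.006218 + 0.007078i)|101⟩ + (0.02633 + 0.8281i)|110⟩ + (0.01184 + 0.3722i)|111⟩

amp(|b₁b₂…⟩) = product of the factor amplitudes for bits b₁, b₂, …; only kets whose every factor amplitude is nonzero survive.
|000⟩: (0.4176)(0.02529)(0.9121) = 0.009633
|001⟩: (0.4176)(0.02529)(0.41) = 0.00433
|010⟩: (0.4176)(0.7716 + 0.6356i)(0.9121) = (0.2939 + 0.2421i)
|011⟩: (0.4176)(0.7716 + 0.6356i)(0.41) = (0.1321 + 0.1088i)
|100⟩: (0.5997 + 0.6826i)(0.02529)(0.9121) = (0.01383 + 0.01575i)
|101⟩: (0.5997 + 0.6826i)(0.02529)(0.41) = (0.006218 + 0.007078i)
|110⟩: (0.5997 + 0.6826i)(0.7716 + 0.6356i)(0.9121) = (0.02633 + 0.8281i)
|111⟩: (0.5997 + 0.6826i)(0.7716 + 0.6356i)(0.41) = (0.01184 + 0.3722i)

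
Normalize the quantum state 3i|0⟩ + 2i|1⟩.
0.8321i|0⟩ + 0.5547i|1⟩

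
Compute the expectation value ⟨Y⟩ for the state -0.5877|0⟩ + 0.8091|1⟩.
0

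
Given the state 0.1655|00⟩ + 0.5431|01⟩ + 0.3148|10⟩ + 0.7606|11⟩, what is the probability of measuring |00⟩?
0.02739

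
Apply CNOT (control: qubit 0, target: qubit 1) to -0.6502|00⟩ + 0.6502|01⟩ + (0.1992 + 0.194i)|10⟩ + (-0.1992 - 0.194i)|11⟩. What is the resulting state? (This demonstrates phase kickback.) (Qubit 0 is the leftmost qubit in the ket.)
-0.6502|00⟩ + 0.6502|01⟩ + (-0.1992 - 0.194i)|10⟩ + (0.1992 + 0.194i)|11⟩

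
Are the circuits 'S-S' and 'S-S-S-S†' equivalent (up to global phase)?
Yes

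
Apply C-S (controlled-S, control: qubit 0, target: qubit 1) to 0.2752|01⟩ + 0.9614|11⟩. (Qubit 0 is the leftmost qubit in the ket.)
0.2752|01⟩ + 0.9614i|11⟩

C-S leaves the control-|0⟩ kets |00⟩, |01⟩ unchanged and applies S to qubit 1 on the control-|1⟩ pair (|10⟩, |11⟩).
S = [[1, 0], [0, i]].
With a = amp(|10⟩) = 0 and b = amp(|11⟩) = 0.9614:
new amp(|10⟩) = (1)·a = 0
new amp(|11⟩) = (i)·b = 0.9614i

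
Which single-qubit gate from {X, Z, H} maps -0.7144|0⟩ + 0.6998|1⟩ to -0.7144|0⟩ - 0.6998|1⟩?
Z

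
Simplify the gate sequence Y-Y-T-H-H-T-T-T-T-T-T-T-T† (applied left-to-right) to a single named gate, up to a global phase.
T†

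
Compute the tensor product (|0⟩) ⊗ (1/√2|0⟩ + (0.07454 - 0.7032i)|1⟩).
1/√2|00⟩ + (0.07454 - 0.7032i)|01⟩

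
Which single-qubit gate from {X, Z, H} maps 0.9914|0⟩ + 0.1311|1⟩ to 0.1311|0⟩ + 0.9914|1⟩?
X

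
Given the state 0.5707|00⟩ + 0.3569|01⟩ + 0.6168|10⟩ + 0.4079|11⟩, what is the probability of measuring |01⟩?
0.1274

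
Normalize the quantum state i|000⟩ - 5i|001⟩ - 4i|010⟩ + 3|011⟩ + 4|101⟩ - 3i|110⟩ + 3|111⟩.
0.1085i|000⟩ - 0.5423i|001⟩ - 0.4339i|010⟩ + 0.3254|011⟩ + 0.4339|101⟩ - 0.3254i|110⟩ + 0.3254|111⟩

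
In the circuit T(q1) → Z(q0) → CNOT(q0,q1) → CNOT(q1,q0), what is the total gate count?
4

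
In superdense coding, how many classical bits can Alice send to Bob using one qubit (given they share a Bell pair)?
2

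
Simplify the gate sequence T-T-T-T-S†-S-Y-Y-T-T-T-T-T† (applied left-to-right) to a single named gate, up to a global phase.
T†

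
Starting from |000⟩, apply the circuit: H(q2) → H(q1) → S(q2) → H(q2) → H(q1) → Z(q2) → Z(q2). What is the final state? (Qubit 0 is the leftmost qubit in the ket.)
(1/2 + (1/2)i)|000⟩ + (1/2 - (1/2)i)|001⟩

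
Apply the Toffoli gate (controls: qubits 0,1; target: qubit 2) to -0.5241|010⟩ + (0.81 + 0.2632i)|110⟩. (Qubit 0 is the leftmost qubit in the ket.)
-0.5241|010⟩ + (0.81 + 0.2632i)|111⟩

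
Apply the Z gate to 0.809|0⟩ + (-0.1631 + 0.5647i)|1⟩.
0.809|0⟩ + (0.1631 - 0.5647i)|1⟩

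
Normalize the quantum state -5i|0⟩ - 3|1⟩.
-0.8575i|0⟩ - 0.5145|1⟩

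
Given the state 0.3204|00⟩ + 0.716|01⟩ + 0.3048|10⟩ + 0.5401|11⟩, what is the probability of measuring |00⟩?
0.1027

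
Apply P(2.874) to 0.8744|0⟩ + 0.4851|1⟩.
0.8744|0⟩ + (-0.4678 + 0.1283i)|1⟩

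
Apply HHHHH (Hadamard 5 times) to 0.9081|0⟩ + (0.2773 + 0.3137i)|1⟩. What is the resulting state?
(0.8382 + 0.2218i)|0⟩ + (0.446 - 0.2218i)|1⟩

H² = I, so H^5 = H: a single Hadamard. With (a, b) = (0.9081, (0.2773 + 0.3137i)), H gives ((a + b)/√2, (a − b)/√2) = ((0.8382 + 0.2218i), (0.446 - 0.2218i)).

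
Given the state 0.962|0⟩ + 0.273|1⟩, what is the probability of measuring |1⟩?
0.07453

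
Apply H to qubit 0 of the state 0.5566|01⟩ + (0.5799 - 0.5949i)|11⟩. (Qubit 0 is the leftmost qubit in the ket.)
(0.8036 - 0.4207i)|01⟩ + (-0.01648 + 0.4207i)|11⟩

H on qubit 0 mixes each pair of kets that differ only in qubit 0: amplitudes (a, b) of (|…0…⟩, |…1…⟩) become ((a + b)/√2, (a − b)/√2). Kets absent from the input have amplitude 0.
(|01⟩, |11⟩): (a, b) = (0.5566, (0.5799 - 0.5949i)) → ((0.8036 - 0.4207i), (-0.01648 + 0.4207i))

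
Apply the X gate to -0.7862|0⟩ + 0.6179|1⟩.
0.6179|0⟩ - 0.7862|1⟩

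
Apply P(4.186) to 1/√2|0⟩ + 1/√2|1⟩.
1/√2|0⟩ + (-0.3553 - 0.6114i)|1⟩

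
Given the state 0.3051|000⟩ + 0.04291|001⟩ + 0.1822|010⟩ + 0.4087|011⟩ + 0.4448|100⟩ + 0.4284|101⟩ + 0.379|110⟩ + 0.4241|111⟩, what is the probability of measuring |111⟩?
0.1799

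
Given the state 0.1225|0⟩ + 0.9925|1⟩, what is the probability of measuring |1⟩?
0.9851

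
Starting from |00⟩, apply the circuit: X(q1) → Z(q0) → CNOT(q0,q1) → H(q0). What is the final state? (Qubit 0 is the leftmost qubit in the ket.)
1/√2|01⟩ + 1/√2|11⟩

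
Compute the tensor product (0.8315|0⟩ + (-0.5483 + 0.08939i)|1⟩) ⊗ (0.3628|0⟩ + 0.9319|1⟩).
0.3017|00⟩ + 0.7749|01⟩ + (-0.1989 + 0.03243i)|10⟩ + (-0.511 + 0.0833i)|11⟩

amp(|b₁b₂…⟩) = product of the factor amplitudes for bits b₁, b₂, …; only kets whose every factor amplitude is nonzero survive.
|00⟩: (0.8315)(0.3628) = 0.3017
|01⟩: (0.8315)(0.9319) = 0.7749
|10⟩: (-0.5483 + 0.08939i)(0.3628) = (-0.1989 + 0.03243i)
|11⟩: (-0.5483 + 0.08939i)(0.9319) = (-0.511 + 0.0833i)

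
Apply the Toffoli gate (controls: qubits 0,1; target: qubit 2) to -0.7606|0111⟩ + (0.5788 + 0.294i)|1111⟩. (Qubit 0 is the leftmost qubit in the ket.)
-0.7606|0111⟩ + (0.5788 + 0.294i)|1101⟩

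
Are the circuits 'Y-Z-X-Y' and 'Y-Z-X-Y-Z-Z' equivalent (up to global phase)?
Yes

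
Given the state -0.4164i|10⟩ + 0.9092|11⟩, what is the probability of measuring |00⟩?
0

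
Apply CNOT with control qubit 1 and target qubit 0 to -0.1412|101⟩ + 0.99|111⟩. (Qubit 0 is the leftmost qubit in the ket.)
0.99|011⟩ - 0.1412|101⟩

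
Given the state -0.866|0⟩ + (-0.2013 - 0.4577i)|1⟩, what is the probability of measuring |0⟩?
0.75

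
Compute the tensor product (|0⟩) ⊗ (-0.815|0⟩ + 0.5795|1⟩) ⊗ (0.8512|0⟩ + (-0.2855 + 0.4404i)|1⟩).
-0.6937|000⟩ + (0.2327 - 0.3589i)|001⟩ + 0.4933|010⟩ + (-0.1654 + 0.2552i)|011⟩

amp(|b₁b₂…⟩) = product of the factor amplitudes for bits b₁, b₂, …; only kets whose every factor amplitude is nonzero survive.
|000⟩: (1)(-0.815)(0.8512) = -0.6937
|001⟩: (1)(-0.815)(-0.2855 + 0.4404i) = (0.2327 - 0.3589i)
|010⟩: (1)(0.5795)(0.8512) = 0.4933
|011⟩: (1)(0.5795)(-0.2855 + 0.4404i) = (-0.1654 + 0.2552i)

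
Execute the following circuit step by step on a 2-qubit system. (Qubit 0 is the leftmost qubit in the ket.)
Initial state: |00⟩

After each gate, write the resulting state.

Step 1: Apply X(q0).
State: |10⟩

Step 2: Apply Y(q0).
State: -i|00⟩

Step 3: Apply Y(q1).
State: |01⟩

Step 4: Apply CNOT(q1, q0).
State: |11⟩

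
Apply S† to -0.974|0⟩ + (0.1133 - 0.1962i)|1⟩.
-0.974|0⟩ + (-0.1962 - 0.1133i)|1⟩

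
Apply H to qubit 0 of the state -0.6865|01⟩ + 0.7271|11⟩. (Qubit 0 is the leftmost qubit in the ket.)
0.02871|01⟩ - 0.9996|11⟩

H on qubit 0 mixes each pair of kets that differ only in qubit 0: amplitudes (a, b) of (|…0…⟩, |…1…⟩) become ((a + b)/√2, (a − b)/√2). Kets absent from the input have amplitude 0.
(|01⟩, |11⟩): (a, b) = (-0.6865, 0.7271) → (0.02871, -0.9996)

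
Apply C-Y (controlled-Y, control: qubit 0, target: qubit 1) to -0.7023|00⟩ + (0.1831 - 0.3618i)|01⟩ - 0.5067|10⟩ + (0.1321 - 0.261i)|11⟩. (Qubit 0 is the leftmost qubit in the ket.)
-0.7023|00⟩ + (0.1831 - 0.3618i)|01⟩ + (-0.261 - 0.1321i)|10⟩ - 0.5067i|11⟩

C-Y leaves the control-|0⟩ kets |00⟩, |01⟩ unchanged and applies Y to qubit 1 on the control-|1⟩ pair (|10⟩, |11⟩).
Y = [[0, -i], [i, 0]].
With a = amp(|10⟩) = -0.5067 and b = amp(|11⟩) = (0.1321 - 0.261i):
new amp(|10⟩) = (-i)·b = (-0.261 - 0.1321i)
new amp(|11⟩) = (i)·a = -0.5067i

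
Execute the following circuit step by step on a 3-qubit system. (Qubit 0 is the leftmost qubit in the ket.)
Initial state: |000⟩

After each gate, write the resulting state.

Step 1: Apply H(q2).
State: 1/√2|000⟩ + 1/√2|001⟩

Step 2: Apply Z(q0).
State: 1/√2|000⟩ + 1/√2|001⟩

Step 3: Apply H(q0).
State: 1/2|000⟩ + 1/2|001⟩ + 1/2|100⟩ + 1/2|101⟩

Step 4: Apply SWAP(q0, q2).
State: 1/2|000⟩ + 1/2|001⟩ + 1/2|100⟩ + 1/2|101⟩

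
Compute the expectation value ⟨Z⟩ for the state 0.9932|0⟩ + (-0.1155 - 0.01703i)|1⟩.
0.9728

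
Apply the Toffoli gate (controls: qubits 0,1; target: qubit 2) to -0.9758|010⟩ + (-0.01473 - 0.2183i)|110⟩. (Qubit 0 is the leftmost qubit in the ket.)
-0.9758|010⟩ + (-0.01473 - 0.2183i)|111⟩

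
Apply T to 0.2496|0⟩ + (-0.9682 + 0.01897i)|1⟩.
0.2496|0⟩ + (-0.698 - 0.6712i)|1⟩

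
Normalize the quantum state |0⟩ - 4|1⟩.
0.2425|0⟩ - 0.9701|1⟩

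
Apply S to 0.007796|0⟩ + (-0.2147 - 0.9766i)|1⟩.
0.007796|0⟩ + (0.9766 - 0.2147i)|1⟩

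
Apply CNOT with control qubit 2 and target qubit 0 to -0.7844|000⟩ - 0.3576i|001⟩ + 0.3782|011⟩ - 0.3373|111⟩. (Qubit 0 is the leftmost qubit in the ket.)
-0.7844|000⟩ - 0.3373|011⟩ - 0.3576i|101⟩ + 0.3782|111⟩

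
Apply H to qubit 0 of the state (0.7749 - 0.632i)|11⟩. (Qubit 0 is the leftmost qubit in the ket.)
(0.5479 - 0.4469i)|01⟩ + (-0.5479 + 0.4469i)|11⟩

H on qubit 0 mixes each pair of kets that differ only in qubit 0: amplitudes (a, b) of (|…0…⟩, |…1…⟩) become ((a + b)/√2, (a − b)/√2). Kets absent from the input have amplitude 0.
(|01⟩, |11⟩): (a, b) = (0, (0.7749 - 0.632i)) → ((0.5479 - 0.4469i), (-0.5479 + 0.4469i))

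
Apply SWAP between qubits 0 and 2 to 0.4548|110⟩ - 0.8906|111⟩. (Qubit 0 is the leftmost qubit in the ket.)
0.4548|011⟩ - 0.8906|111⟩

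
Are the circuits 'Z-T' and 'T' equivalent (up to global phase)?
No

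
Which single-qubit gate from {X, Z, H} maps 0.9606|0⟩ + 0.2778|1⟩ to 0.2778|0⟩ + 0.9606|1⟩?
X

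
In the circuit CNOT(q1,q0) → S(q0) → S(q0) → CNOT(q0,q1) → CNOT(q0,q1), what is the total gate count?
5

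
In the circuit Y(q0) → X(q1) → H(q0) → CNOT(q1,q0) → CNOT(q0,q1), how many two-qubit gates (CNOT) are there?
2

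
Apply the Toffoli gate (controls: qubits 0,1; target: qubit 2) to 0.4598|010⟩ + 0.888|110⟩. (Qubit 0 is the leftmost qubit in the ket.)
0.4598|010⟩ + 0.888|111⟩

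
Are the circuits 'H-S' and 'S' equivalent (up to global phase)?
No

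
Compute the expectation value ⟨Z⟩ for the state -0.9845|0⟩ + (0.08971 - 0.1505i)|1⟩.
0.9385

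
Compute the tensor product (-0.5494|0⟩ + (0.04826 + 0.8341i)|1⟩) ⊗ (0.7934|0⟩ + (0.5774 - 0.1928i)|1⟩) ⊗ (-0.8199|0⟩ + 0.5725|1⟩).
0.3574|000⟩ - 0.2495|001⟩ + (0.2601 - 0.08685i)|010⟩ + (-0.1816 + 0.06064i)|011⟩ + (-0.03139 - 0.5426i)|100⟩ + (0.02192 + 0.3789i)|101⟩ + (-0.1547 - 0.3872i)|110⟩ + (0.108 + 0.2704i)|111⟩

amp(|b₁b₂…⟩) = product of the factor amplitudes for bits b₁, b₂, …; only kets whose every factor amplitude is nonzero survive.
|000⟩: (-0.5494)(0.7934)(-0.8199) = 0.3574
|001⟩: (-0.5494)(0.7934)(0.5725) = -0.2495
|010⟩: (-0.5494)(0.5774 - 0.1928i)(-0.8199) = (0.2601 - 0.08685i)
|011⟩: (-0.5494)(0.5774 - 0.1928i)(0.5725) = (-0.1816 + 0.06064i)
|100⟩: (0.04826 + 0.8341i)(0.7934)(-0.8199) = (-0.03139 - 0.5426i)
|101⟩: (0.04826 + 0.8341i)(0.7934)(0.5725) = (0.02192 + 0.3789i)
|110⟩: (0.04826 + 0.8341i)(0.5774 - 0.1928i)(-0.8199) = (-0.1547 - 0.3872i)
|111⟩: (0.04826 + 0.8341i)(0.5774 - 0.1928i)(0.5725) = (0.108 + 0.2704i)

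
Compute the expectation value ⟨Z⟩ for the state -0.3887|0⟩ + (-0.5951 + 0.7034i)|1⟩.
-0.6978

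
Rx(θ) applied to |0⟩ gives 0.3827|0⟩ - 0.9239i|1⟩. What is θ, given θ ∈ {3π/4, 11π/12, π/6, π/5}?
3π/4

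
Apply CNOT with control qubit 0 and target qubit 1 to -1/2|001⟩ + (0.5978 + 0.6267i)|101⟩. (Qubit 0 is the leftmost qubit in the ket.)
-1/2|001⟩ + (0.5978 + 0.6267i)|111⟩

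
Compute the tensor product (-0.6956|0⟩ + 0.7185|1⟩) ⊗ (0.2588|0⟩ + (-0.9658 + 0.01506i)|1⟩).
-0.18|00⟩ + (0.6718 - 0.01048i)|01⟩ + 0.1859|10⟩ + (-0.6939 + 0.01082i)|11⟩

amp(|b₁b₂…⟩) = product of the factor amplitudes for bits b₁, b₂, …; only kets whose every factor amplitude is nonzero survive.
|00⟩: (-0.6956)(0.2588) = -0.18
|01⟩: (-0.6956)(-0.9658 + 0.01506i) = (0.6718 - 0.01048i)
|10⟩: (0.7185)(0.2588) = 0.1859
|11⟩: (0.7185)(-0.9658 + 0.01506i) = (-0.6939 + 0.01082i)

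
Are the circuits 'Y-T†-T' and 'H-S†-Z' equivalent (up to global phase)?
No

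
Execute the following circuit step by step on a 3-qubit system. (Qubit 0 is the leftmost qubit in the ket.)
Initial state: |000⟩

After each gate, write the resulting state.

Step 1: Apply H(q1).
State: 1/√2|000⟩ + 1/√2|010⟩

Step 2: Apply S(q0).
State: 1/√2|000⟩ + 1/√2|010⟩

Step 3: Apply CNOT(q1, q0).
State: 1/√2|000⟩ + 1/√2|110⟩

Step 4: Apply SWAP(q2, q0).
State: 1/√2|000⟩ + 1/√2|011⟩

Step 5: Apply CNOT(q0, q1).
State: 1/√2|000⟩ + 1/√2|011⟩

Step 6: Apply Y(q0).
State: (1/√2)i|100⟩ + (1/√2)i|111⟩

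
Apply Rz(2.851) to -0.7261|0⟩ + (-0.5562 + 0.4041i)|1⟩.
(-0.1051 + 0.7184i)|0⟩ + (-0.4804 - 0.4918i)|1⟩

Rz(2.851) = [[e^(−iθ/2), 0], [0, e^(iθ/2)]] with e^(±iθ/2) = cos(θ/2) ± i·sin(θ/2); θ = 2.851, cos(θ/2) ≈ 0.144786, sin(θ/2) ≈ 0.989463.
With a = amp(|0⟩) = -0.7261 and b = amp(|1⟩) = (-0.5562 + 0.4041i):
new amp(|0⟩) = (0.144786 - 0.989463i)·a = (-0.1051 + 0.7184i)
new amp(|1⟩) = (0.144786 + 0.989463i)·b = (-0.4804 - 0.4918i)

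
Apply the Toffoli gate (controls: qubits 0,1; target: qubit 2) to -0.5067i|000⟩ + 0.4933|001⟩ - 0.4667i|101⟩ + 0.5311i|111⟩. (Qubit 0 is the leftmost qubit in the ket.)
-0.5067i|000⟩ + 0.4933|001⟩ - 0.4667i|101⟩ + 0.5311i|110⟩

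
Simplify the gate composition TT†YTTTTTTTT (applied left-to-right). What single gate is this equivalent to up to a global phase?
Y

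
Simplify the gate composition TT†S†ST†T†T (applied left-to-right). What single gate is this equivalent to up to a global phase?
T†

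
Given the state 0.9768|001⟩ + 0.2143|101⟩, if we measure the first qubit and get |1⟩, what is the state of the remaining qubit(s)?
|01⟩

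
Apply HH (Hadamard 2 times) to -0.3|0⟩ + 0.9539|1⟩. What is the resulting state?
-0.3|0⟩ + 0.9539|1⟩

H² = I, so an even number of Hadamards cancels: H^2 = I and the state is unchanged.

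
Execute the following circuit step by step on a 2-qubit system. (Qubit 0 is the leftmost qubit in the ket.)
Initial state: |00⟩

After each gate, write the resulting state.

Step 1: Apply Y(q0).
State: i|10⟩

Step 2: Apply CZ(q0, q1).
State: i|10⟩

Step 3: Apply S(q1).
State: i|10⟩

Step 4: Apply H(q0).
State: (1/√2)i|00⟩ - (1/√2)i|10⟩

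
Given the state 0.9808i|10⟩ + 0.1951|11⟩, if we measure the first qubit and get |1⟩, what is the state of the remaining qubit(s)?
0.9808i|0⟩ + 0.1951|1⟩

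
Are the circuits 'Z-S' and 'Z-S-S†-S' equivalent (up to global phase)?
Yes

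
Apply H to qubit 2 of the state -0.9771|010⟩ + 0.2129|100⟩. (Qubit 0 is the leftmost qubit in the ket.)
-0.6909|010⟩ - 0.6909|011⟩ + 0.1505|100⟩ + 0.1505|101⟩

H on qubit 2 mixes each pair of kets that differ only in qubit 2: amplitudes (a, b) of (|…0…⟩, |…1…⟩) become ((a + b)/√2, (a − b)/√2). Kets absent from the input have amplitude 0.
(|010⟩, |011⟩): (a, b) = (-0.9771, 0) → (-0.6909, -0.6909)
(|100⟩, |101⟩): (a, b) = (0.2129, 0) → (0.1505, 0.1505)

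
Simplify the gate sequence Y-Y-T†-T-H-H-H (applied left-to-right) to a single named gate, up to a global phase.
H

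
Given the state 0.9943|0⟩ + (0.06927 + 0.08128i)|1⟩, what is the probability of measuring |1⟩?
0.0114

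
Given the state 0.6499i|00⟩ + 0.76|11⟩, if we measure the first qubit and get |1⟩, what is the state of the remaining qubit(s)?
|1⟩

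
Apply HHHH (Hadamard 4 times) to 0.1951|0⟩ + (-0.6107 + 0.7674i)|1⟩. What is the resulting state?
0.1951|0⟩ + (-0.6107 + 0.7674i)|1⟩

H² = I, so an even number of Hadamards cancels: H^4 = I and the state is unchanged.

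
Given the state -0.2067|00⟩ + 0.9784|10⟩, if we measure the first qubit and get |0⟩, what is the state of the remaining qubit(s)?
-|0⟩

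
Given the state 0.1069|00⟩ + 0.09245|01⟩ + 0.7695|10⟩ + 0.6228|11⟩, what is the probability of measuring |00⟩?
0.01143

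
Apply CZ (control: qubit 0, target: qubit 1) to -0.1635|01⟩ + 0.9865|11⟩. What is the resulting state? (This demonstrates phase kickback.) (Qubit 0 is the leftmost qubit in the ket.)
-0.1635|01⟩ - 0.9865|11⟩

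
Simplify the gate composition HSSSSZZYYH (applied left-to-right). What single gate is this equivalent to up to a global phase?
I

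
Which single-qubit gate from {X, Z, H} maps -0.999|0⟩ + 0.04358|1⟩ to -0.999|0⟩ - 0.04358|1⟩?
Z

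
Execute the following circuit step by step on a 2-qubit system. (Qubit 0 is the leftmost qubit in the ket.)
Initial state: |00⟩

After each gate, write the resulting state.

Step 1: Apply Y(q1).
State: i|01⟩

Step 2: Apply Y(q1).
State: |00⟩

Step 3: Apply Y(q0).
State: i|10⟩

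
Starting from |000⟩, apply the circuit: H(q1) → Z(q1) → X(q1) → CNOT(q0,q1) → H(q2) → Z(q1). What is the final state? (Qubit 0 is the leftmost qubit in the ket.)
-1/2|000⟩ - 1/2|001⟩ - 1/2|010⟩ - 1/2|011⟩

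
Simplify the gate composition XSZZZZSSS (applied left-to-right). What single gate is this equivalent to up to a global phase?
X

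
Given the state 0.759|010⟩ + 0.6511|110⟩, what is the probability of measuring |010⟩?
0.5761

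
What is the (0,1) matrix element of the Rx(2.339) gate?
-0.9206i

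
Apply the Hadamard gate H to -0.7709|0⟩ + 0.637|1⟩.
-0.09468|0⟩ - 0.9955|1⟩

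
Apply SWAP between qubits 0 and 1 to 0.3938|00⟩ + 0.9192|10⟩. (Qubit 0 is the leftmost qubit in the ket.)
0.3938|00⟩ + 0.9192|01⟩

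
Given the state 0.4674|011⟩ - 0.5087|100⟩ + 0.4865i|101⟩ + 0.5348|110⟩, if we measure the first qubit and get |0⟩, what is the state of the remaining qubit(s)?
|11⟩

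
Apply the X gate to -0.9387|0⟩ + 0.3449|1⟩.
0.3449|0⟩ - 0.9387|1⟩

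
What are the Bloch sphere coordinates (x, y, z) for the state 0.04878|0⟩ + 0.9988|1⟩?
(0.09744, 0, -0.9952)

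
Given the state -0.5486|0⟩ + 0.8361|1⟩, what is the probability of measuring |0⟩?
0.301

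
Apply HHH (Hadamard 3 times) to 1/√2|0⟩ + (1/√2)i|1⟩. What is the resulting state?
(1/2 + (1/2)i)|0⟩ + (1/2 - (1/2)i)|1⟩

H² = I, so H^3 = H: a single Hadamard. With (a, b) = (1/√2, (1/√2)i), H gives ((a + b)/√2, (a − b)/√2) = ((1/2 + (1/2)i), (1/2 - (1/2)i)).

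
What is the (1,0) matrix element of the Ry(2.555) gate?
0.9573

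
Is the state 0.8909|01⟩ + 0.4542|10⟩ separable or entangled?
Entangled

Writing the state as a|00⟩ + b|01⟩ + c|10⟩ + d|11⟩, it is a product state iff ad − bc = 0.
Here (a, b, c, d) = (0, 0.8909, 0.4542, 0): ad − bc = (0)(0) − (0.8909)(0.4542) = -0.4046 ≠ 0, so the state is entangled.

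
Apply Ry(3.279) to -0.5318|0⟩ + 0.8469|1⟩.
-0.8084|0⟩ - 0.5887|1⟩

Ry(3.279) = [[cos(θ/2), −sin(θ/2)], [sin(θ/2), cos(θ/2)]]; θ = 3.279, cos(θ/2) ≈ -0.0686496, sin(θ/2) ≈ 0.997641.
With a = amp(|0⟩) = -0.5318 and b = amp(|1⟩) = 0.8469:
new amp(|0⟩) = (-0.0686496)·a + (-0.997641)·b = -0.8084
new amp(|1⟩) = (0.997641)·a + (-0.0686496)·b = -0.5887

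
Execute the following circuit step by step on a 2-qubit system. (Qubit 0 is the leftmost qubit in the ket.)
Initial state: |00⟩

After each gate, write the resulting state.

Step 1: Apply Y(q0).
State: i|10⟩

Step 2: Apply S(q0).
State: -|10⟩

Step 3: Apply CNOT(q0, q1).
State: -|11⟩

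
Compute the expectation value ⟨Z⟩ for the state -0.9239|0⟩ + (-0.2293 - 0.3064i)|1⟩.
0.7071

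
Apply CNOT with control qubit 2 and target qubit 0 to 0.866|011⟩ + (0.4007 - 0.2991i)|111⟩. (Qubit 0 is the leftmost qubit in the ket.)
(0.4007 - 0.2991i)|011⟩ + 0.866|111⟩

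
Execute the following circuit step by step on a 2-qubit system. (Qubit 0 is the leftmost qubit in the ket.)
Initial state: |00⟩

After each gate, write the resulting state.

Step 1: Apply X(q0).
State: |10⟩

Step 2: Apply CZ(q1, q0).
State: |10⟩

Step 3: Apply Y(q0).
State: -i|00⟩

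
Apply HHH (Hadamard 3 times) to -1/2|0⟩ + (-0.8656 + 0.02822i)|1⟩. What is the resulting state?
(-0.9656 + 0.01995i)|0⟩ + (0.2585 - 0.01995i)|1⟩

H² = I, so H^3 = H: a single Hadamard. With (a, b) = (-1/2, (-0.8656 + 0.02822i)), H gives ((a + b)/√2, (a − b)/√2) = ((-0.9656 + 0.01995i), (0.2585 - 0.01995i)).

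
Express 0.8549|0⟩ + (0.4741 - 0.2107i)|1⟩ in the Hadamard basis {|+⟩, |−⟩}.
(0.9397 - 0.149i)|+⟩ + (0.2693 + 0.149i)|−⟩

With |ψ⟩ = α|0⟩ + β|1⟩, the Hadamard-basis coefficients are ⟨+|ψ⟩ = (α + β)/√2 and ⟨−|ψ⟩ = (α − β)/√2.
Here α = 0.8549, β = (0.4741 - 0.2107i): (α + β)/√2 = (0.9397 - 0.149i), (α − β)/√2 = (0.2693 + 0.149i).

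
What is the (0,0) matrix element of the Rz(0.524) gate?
(0.9659 - 0.259i)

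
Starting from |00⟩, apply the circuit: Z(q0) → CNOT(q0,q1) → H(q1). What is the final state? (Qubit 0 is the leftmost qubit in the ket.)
1/√2|00⟩ + 1/√2|01⟩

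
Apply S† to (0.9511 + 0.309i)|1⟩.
(0.309 - 0.9511i)|1⟩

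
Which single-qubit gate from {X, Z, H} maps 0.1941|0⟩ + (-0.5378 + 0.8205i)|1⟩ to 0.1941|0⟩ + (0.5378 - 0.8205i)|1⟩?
Z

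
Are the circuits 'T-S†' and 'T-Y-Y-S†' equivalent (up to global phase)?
Yes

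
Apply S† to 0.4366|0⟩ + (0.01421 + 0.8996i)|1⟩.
0.4366|0⟩ + (0.8996 - 0.01421i)|1⟩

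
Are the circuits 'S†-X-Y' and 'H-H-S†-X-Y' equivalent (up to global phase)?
Yes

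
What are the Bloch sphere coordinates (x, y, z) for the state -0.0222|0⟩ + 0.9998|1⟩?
(-0.04439, 0, -0.9991)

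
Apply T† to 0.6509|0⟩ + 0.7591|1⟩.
0.6509|0⟩ + (0.5368 - 0.5368i)|1⟩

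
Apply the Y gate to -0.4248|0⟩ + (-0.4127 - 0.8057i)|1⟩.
(-0.8057 + 0.4127i)|0⟩ - 0.4248i|1⟩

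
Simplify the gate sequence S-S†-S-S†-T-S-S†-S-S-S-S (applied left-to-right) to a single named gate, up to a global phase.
T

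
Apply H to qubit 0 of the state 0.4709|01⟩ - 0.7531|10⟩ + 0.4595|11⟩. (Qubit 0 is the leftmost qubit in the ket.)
-0.5325|00⟩ + 0.6579|01⟩ + 0.5325|10⟩ + 0.008061|11⟩

H on qubit 0 mixes each pair of kets that differ only in qubit 0: amplitudes (a, b) of (|…0…⟩, |…1…⟩) become ((a + b)/√2, (a − b)/√2). Kets absent from the input have amplitude 0.
(|00⟩, |10⟩): (a, b) = (0, -0.7531) → (-0.5325, 0.5325)
(|01⟩, |11⟩): (a, b) = (0.4709, 0.4595) → (0.6579, 0.008061)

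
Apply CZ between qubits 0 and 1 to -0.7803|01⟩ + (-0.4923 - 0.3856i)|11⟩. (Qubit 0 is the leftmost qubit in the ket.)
-0.7803|01⟩ + (0.4923 + 0.3856i)|11⟩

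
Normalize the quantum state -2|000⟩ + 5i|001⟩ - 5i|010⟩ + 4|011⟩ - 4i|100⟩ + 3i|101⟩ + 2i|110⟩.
-0.201|000⟩ + 0.5025i|001⟩ - 0.5025i|010⟩ + 0.402|011⟩ - 0.402i|100⟩ + 0.3015i|101⟩ + 0.201i|110⟩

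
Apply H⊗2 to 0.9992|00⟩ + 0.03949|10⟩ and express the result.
0.5193|00⟩ + 0.5193|01⟩ + 0.4799|10⟩ + 0.4799|11⟩

H⊗2 gives amp(|y⟩) = (1/2) Σ_x (−1)^(x·y) amp(|x⟩), where x·y is the number of positions in which both x and y have a 1.
|00⟩: (0.9992 + 0.03949)/2 = 0.5193
|01⟩: (0.9992 + 0.03949)/2 = 0.5193
|10⟩: (0.9992 - 0.03949)/2 = 0.4799
|11⟩: (0.9992 - 0.03949)/2 = 0.4799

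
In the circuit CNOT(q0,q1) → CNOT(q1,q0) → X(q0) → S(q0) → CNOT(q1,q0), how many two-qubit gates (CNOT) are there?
3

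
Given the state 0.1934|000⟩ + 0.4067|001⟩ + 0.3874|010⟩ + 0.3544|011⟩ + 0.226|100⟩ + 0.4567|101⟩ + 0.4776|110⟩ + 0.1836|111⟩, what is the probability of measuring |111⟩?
0.03371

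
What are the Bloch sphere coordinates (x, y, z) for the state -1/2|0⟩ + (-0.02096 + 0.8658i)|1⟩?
(0.02096, -0.8658, -0.5)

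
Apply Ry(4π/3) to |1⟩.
-0.866|0⟩ - 1/2|1⟩

Ry(4π/3) = [[cos(θ/2), −sin(θ/2)], [sin(θ/2), cos(θ/2)]]; θ = 4π/3, cos(θ/2) ≈ -0.5, sin(θ/2) ≈ 0.866025.
With a = amp(|0⟩) = 0 and b = amp(|1⟩) = 1:
new amp(|0⟩) = (-0.5)·a + (-0.866025)·b = -0.866
new amp(|1⟩) = (0.866025)·a + (-0.5)·b = -1/2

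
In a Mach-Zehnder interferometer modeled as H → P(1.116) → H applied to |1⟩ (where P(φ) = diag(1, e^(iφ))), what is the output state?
(0.2804 - 0.4492i)|0⟩ + (0.7196 + 0.4492i)|1⟩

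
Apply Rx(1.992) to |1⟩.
-0.8393i|0⟩ + 0.5437|1⟩

Rx(1.992) = [[cos(θ/2), −i·sin(θ/2)], [−i·sin(θ/2), cos(θ/2)]]; θ = 1.992, cos(θ/2) ≈ 0.543664, sin(θ/2) ≈ 0.839303.
With a = amp(|0⟩) = 0 and b = amp(|1⟩) = 1:
new amp(|0⟩) = (0.543664)·a + (-0.839303i)·b = -0.8393i
new amp(|1⟩) = (-0.839303i)·a + (0.543664)·b = 0.5437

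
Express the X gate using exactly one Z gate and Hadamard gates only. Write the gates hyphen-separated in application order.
H-Z-H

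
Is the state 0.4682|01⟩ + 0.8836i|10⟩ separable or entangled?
Entangled

Writing the state as a|00⟩ + b|01⟩ + c|10⟩ + d|11⟩, it is a product state iff ad − bc = 0.
Here (a, b, c, d) = (0, 0.4682, 0.8836i, 0): ad − bc = (0)(0) − (0.4682)(0.8836i) = -0.4137i ≠ 0, so the state is entangled.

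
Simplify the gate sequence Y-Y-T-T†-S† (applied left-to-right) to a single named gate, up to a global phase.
S†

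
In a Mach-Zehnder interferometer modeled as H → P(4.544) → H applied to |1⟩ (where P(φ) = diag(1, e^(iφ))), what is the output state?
(0.5838 + 0.4929i)|0⟩ + (0.4162 - 0.4929i)|1⟩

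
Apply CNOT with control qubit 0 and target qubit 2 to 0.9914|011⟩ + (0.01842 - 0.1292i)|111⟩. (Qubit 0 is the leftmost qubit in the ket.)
0.9914|011⟩ + (0.01842 - 0.1292i)|110⟩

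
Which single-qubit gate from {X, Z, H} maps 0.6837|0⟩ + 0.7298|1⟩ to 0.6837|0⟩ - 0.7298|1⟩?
Z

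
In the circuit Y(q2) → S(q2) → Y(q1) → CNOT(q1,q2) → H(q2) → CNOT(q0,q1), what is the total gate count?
6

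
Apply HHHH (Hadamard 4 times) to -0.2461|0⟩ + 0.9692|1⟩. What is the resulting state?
-0.2461|0⟩ + 0.9692|1⟩

H² = I, so an even number of Hadamards cancels: H^4 = I and the state is unchanged.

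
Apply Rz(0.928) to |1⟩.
(0.8943 + 0.4475i)|1⟩

Rz(0.928) = [[e^(−iθ/2), 0], [0, e^(iθ/2)]] with e^(±iθ/2) = cos(θ/2) ± i·sin(θ/2); θ = 0.928, cos(θ/2) ≈ 0.89427, sin(θ/2) ≈ 0.447529.
With a = amp(|0⟩) = 0 and b = amp(|1⟩) = 1:
new amp(|0⟩) = (0.89427 - 0.447529i)·a = 0
new amp(|1⟩) = (0.89427 + 0.447529i)·b = (0.8943 + 0.4475i)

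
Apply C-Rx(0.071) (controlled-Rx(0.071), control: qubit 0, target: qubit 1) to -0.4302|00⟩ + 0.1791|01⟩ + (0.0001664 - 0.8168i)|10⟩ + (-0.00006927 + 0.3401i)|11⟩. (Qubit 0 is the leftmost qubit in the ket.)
-0.4302|00⟩ + 0.1791|01⟩ + (0.01224 - 0.8163i)|10⟩ + (-0.02906 + 0.3399i)|11⟩

C-Rx(0.071) leaves the control-|0⟩ kets |00⟩, |01⟩ unchanged and applies Rx(0.071) to qubit 1 on the control-|1⟩ pair (|10⟩, |11⟩).
Rx(0.071) = [[cos(θ/2), −i·sin(θ/2)], [−i·sin(θ/2), cos(θ/2)]]; θ = 0.071, cos(θ/2) ≈ 0.99937, sin(θ/2) ≈ 0.0354925.
With a = amp(|10⟩) = (0.0001664 - 0.8168i) and b = amp(|11⟩) = (-0.00006927 + 0.3401i):
new amp(|10⟩) = (0.99937)·a + (-0.0354925i)·b = (0.01224 - 0.8163i)
new amp(|11⟩) = (-0.0354925i)·a + (0.99937)·b = (-0.02906 + 0.3399i)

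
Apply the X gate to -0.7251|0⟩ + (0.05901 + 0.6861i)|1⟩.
(0.05901 + 0.6861i)|0⟩ - 0.7251|1⟩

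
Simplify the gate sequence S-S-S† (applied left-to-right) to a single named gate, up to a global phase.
S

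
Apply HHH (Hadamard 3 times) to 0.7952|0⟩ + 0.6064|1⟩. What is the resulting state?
0.9911|0⟩ + 0.1335|1⟩

H² = I, so H^3 = H: a single Hadamard. With (a, b) = (0.7952, 0.6064), H gives ((a + b)/√2, (a − b)/√2) = (0.9911, 0.1335).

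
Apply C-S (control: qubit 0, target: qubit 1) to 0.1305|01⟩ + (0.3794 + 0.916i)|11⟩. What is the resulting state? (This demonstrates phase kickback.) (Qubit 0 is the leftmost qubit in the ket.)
0.1305|01⟩ + (-0.916 + 0.3794i)|11⟩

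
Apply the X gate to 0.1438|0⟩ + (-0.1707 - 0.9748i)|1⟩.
(-0.1707 - 0.9748i)|0⟩ + 0.1438|1⟩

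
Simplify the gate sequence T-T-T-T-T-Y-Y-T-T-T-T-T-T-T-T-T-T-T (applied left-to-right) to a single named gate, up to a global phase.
I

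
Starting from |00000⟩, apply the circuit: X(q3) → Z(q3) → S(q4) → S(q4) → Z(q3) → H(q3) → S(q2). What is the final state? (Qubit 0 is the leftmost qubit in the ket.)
1/√2|00000⟩ - 1/√2|00010⟩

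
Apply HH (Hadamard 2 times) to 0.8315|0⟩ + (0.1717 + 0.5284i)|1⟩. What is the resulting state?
0.8315|0⟩ + (0.1717 + 0.5284i)|1⟩

H² = I, so an even number of Hadamards cancels: H^2 = I and the state is unchanged.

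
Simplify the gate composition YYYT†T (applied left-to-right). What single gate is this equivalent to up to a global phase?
Y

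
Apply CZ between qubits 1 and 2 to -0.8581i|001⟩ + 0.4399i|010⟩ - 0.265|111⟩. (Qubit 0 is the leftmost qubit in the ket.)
-0.8581i|001⟩ + 0.4399i|010⟩ + 0.265|111⟩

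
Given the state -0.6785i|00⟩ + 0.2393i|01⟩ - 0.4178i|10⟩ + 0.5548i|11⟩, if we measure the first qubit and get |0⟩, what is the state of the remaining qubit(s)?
-0.9431i|0⟩ + 0.3326i|1⟩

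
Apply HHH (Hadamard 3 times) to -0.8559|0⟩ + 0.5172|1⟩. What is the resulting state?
-0.2395|0⟩ - 0.9709|1⟩

H² = I, so H^3 = H: a single Hadamard. With (a, b) = (-0.8559, 0.5172), H gives ((a + b)/√2, (a − b)/√2) = (-0.2395, -0.9709).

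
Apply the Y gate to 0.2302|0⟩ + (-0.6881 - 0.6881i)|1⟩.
(-0.6881 + 0.6881i)|0⟩ + 0.2302i|1⟩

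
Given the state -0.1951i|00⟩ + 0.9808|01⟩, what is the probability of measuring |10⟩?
0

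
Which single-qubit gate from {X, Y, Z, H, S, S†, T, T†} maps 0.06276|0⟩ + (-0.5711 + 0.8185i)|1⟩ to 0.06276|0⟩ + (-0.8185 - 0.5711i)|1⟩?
S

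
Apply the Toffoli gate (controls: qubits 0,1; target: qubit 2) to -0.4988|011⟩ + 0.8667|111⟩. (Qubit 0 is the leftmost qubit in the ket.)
-0.4988|011⟩ + 0.8667|110⟩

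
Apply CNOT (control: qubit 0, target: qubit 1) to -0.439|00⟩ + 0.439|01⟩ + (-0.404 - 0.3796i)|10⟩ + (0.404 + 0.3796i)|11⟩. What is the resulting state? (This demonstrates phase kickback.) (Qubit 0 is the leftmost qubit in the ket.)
-0.439|00⟩ + 0.439|01⟩ + (0.404 + 0.3796i)|10⟩ + (-0.404 - 0.3796i)|11⟩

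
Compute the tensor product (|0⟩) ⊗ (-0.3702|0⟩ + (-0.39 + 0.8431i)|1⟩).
-0.3702|00⟩ + (-0.39 + 0.8431i)|01⟩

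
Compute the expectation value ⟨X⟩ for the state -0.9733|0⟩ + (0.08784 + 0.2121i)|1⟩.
-0.171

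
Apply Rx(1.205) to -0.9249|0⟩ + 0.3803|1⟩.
(-0.762 - 0.2155i)|0⟩ + (0.3133 + 0.5241i)|1⟩

Rx(1.205) = [[cos(θ/2), −i·sin(θ/2)], [−i·sin(θ/2), cos(θ/2)]]; θ = 1.205, cos(θ/2) ≈ 0.823921, sin(θ/2) ≈ 0.566704.
With a = amp(|0⟩) = -0.9249 and b = amp(|1⟩) = 0.3803:
new amp(|0⟩) = (0.823921)·a + (-0.566704i)·b = (-0.762 - 0.2155i)
new amp(|1⟩) = (-0.566704i)·a + (0.823921)·b = (0.3133 + 0.5241i)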